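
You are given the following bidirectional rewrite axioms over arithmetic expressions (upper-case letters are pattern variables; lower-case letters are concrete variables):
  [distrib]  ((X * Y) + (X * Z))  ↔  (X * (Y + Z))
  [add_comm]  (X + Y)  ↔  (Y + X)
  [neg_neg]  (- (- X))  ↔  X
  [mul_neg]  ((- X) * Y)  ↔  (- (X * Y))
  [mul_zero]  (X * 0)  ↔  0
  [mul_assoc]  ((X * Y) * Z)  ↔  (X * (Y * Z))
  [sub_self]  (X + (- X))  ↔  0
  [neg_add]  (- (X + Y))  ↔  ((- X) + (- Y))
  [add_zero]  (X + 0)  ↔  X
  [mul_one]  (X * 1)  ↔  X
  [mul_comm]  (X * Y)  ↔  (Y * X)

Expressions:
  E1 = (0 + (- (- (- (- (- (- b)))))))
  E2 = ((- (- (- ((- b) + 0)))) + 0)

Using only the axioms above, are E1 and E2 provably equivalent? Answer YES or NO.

YES

(1) (- (- (- b)))  =[neg_neg →]=  (- b)    ⊢ (0 + (- (- (- (- b)))))
(2) (- (- b))  =[neg_neg →]=  b    ⊢ (0 + (- (- b)))
(3) (0 + (- (- b)))  =[add_comm →]=  ((- (- b)) + 0)
(4) (- b)  =[add_zero ←]=  ((- b) + 0)    ⊢ ((- ((- b) + 0)) + 0)
(5) (- ((- b) + 0))  =[neg_neg ←]=  (- (- (- ((- b) + 0))))    ⊢ E2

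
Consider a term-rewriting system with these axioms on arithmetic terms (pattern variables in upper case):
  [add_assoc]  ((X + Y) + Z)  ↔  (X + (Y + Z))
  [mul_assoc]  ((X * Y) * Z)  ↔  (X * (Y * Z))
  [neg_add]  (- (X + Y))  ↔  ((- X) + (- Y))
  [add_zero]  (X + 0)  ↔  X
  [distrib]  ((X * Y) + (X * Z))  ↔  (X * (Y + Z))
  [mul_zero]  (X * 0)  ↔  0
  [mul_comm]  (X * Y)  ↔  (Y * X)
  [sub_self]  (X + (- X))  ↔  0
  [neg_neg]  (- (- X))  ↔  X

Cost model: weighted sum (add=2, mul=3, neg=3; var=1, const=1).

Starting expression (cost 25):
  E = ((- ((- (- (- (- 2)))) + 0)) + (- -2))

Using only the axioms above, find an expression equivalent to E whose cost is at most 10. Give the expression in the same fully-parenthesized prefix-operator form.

step 1: neg_neg (→) rewrites (- (- (- (- 2)))) into (- (- 2)), now ((- ((- (- 2)) + 0)) + (- -2))
step 2: neg_neg (→) rewrites (- (- 2)) into 2, now ((- (2 + 0)) + (- -2))
step 3: add_zero (→) rewrites (2 + 0) into 2, reaching cost 10 (bound 10)

((- 2) + (- -2))   [cost 10]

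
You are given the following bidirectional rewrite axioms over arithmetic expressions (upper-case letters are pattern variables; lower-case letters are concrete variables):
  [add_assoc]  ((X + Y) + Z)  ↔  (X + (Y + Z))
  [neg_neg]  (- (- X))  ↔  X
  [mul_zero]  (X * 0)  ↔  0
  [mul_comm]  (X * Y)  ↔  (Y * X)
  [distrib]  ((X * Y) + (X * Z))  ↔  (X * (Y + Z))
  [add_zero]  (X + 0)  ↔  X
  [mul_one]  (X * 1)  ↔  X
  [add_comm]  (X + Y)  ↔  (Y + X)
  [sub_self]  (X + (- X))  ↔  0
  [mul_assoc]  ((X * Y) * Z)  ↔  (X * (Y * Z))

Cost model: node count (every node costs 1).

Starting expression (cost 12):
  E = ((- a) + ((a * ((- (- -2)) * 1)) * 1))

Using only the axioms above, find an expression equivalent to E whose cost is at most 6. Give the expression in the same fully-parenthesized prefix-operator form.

((- a) + (a * -2))   [cost 6]

(1) ((- (- -2)) * 1)  =[mul_one →]=  (- (- -2))    ⊢ ((- a) + ((a * (- (- -2))) * 1))
(2) (- (- -2))  =[neg_neg →]=  -2    ⊢ ((- a) + ((a * -2) * 1))
(3) ((a * -2) * 1)  =[mul_one →]=  (a * -2)    ⊢ cost 6, within 6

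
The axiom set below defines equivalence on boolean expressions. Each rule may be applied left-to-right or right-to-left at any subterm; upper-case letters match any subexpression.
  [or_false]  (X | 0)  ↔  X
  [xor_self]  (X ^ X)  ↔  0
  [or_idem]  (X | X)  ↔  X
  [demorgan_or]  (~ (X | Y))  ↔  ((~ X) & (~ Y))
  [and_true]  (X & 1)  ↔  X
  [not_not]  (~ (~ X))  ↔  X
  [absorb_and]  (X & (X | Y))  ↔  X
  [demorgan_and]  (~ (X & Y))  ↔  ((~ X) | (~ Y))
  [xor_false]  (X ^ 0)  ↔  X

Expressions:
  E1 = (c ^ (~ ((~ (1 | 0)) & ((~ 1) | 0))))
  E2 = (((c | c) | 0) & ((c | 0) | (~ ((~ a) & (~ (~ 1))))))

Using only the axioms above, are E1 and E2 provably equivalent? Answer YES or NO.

Every axiom is a valid identity, so a rewrite proof would force E1 and E2 to agree under every assignment.
At a=0, c=0: E1 = 1 but E2 = 0; they differ, so no derivation exists.

NO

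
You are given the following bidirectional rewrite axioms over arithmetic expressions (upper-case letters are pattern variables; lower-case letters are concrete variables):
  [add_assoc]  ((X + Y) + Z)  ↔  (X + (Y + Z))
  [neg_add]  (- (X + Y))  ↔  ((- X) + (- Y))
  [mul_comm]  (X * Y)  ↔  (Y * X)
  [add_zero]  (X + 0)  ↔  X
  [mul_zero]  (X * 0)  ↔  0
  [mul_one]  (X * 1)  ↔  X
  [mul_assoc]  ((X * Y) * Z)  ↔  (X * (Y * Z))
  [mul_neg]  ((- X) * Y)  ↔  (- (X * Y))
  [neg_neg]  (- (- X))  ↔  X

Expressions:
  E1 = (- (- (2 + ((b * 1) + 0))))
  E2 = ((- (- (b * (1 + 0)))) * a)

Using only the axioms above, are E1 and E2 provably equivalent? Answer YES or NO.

The axioms are sound identities: if E1 ↔* E2 then E1 and E2 evaluate identically under any assignment.
Under a=0, b=0: E1 evaluates to 2, E2 to 0. Distinct ⇒ no rewrite sequence connects them.

NO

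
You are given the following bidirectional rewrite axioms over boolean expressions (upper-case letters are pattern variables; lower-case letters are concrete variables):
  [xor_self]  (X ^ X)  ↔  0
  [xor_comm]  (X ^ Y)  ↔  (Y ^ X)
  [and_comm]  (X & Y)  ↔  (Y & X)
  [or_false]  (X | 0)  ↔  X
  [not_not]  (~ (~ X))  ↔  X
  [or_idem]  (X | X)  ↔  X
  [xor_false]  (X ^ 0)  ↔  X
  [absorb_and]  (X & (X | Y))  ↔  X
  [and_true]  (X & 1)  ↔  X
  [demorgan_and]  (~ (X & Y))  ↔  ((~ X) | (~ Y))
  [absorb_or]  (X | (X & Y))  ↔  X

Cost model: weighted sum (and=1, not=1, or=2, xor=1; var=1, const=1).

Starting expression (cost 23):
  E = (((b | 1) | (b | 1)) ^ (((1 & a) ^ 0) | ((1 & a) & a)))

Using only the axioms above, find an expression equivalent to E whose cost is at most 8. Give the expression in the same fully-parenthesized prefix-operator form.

((b | 1) ^ (1 & a))   [cost 8]

step 1: or_idem (→) rewrites ((b | 1) | (b | 1)) into (b | 1), now ((b | 1) ^ (((1 & a) ^ 0) | ((1 & a) & a)))
step 2: xor_false (→) rewrites ((1 & a) ^ 0) into (1 & a), now ((b | 1) ^ ((1 & a) | ((1 & a) & a)))
step 3: absorb_or (→) rewrites ((1 & a) | ((1 & a) & a)) into (1 & a), reaching cost 8 (bound 8)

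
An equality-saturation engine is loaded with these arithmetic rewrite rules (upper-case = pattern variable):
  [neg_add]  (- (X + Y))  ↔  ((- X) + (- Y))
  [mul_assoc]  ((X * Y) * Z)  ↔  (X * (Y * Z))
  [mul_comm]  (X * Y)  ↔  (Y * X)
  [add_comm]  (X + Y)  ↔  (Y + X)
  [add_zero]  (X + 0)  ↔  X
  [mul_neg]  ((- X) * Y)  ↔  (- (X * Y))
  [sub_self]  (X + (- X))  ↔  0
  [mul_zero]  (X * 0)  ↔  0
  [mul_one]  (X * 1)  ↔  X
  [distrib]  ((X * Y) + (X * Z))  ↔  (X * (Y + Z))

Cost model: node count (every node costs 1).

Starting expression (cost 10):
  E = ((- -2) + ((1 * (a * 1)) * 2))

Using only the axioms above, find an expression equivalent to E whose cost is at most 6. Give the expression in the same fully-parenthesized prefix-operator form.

((- -2) + (a * 2))   [cost 6]

1. [mul_comm →] (1 * (a * 1))  →  ((a * 1) * 1);  E = ((- -2) + (((a * 1) * 1) * 2))
2. [mul_one →] ((a * 1) * 1)  →  (a * 1);  E = ((- -2) + ((a * 1) * 2))
3. [mul_one →] (a * 1)  →  a;  cost 6 ≤ 6, done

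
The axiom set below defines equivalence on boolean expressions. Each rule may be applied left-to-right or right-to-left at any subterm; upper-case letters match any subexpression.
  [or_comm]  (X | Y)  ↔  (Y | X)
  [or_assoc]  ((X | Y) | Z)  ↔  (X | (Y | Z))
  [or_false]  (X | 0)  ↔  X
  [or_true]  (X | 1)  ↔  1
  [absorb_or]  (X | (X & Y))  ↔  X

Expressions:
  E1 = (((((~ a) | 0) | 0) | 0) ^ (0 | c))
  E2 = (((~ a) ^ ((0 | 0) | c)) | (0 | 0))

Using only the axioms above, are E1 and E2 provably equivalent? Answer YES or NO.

1. [or_false →] (((~ a) | 0) | 0)  →  ((~ a) | 0);  E1 = ((((~ a) | 0) | 0) ^ (0 | c))
2. [or_false →] ((~ a) | 0)  →  (~ a);  E1 = (((~ a) | 0) ^ (0 | c))
3. [or_false →] ((~ a) | 0)  →  (~ a);  E1 = ((~ a) ^ (0 | c))
4. [or_false ←] 0  →  (0 | 0);  E1 = ((~ a) ^ ((0 | 0) | c))
5. [or_false ←] ((~ a) ^ ((0 | 0) | c))  →  (((~ a) ^ ((0 | 0) | c)) | 0)
6. [or_false ←] 0  →  (0 | 0);  this is E2

YES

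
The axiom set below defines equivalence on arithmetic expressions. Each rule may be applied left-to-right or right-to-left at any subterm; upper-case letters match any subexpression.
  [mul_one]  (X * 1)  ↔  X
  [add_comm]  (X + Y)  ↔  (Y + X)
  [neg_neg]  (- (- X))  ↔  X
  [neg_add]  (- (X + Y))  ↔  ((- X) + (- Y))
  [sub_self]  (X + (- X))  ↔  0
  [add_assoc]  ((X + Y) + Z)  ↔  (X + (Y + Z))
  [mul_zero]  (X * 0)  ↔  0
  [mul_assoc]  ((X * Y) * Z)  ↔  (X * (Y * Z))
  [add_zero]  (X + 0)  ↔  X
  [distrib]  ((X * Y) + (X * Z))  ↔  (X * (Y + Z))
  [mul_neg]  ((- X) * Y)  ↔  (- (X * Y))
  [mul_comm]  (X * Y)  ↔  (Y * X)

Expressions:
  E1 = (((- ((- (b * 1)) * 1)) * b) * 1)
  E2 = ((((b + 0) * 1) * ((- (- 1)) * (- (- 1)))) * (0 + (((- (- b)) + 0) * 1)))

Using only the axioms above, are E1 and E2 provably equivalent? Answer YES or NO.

YES

(1) (((- ((- (b * 1)) * 1)) * b) * 1)  =[mul_one →]=  ((- ((- (b * 1)) * 1)) * b)
(2) (b * 1)  =[mul_one →]=  b    ⊢ ((- ((- b) * 1)) * b)
(3) ((- b) * 1)  =[mul_one →]=  (- b)    ⊢ ((- (- b)) * b)
(4) (- (- b))  =[neg_neg →]=  b    ⊢ (b * b)
(5) b  =[mul_one ←]=  (b * 1)    ⊢ ((b * 1) * b)
(6) b  =[neg_neg ←]=  (- (- b))    ⊢ ((b * 1) * (- (- b)))
(7) (- (- b))  =[add_zero ←]=  ((- (- b)) + 0)    ⊢ ((b * 1) * ((- (- b)) + 0))
(8) 1  =[mul_one ←]=  (1 * 1)    ⊢ ((b * (1 * 1)) * ((- (- b)) + 0))
(9) b  =[add_zero ←]=  (b + 0)    ⊢ (((b + 0) * (1 * 1)) * ((- (- b)) + 0))
(10) (- (- b))  =[mul_one ←]=  ((- (- b)) * 1)    ⊢ (((b + 0) * (1 * 1)) * (((- (- b)) * 1) + 0))
(11) (b + 0)  =[mul_one ←]=  ((b + 0) * 1)    ⊢ ((((b + 0) * 1) * (1 * 1)) * (((- (- b)) * 1) + 0))
(12) 1  =[neg_neg ←]=  (- (- 1))    ⊢ ((((b + 0) * 1) * (1 * (- (- 1)))) * (((- (- b)) * 1) + 0))
(13) (((- (- b)) * 1) + 0)  =[add_comm →]=  (0 + ((- (- b)) * 1))    ⊢ ((((b + 0) * 1) * (1 * (- (- 1)))) * (0 + ((- (- b)) * 1)))
(14) 1  =[neg_neg ←]=  (- (- 1))    ⊢ ((((b + 0) * 1) * ((- (- 1)) * (- (- 1)))) * (0 + ((- (- b)) * 1)))
(15) (- (- b))  =[add_zero ←]=  ((- (- b)) + 0)    ⊢ E2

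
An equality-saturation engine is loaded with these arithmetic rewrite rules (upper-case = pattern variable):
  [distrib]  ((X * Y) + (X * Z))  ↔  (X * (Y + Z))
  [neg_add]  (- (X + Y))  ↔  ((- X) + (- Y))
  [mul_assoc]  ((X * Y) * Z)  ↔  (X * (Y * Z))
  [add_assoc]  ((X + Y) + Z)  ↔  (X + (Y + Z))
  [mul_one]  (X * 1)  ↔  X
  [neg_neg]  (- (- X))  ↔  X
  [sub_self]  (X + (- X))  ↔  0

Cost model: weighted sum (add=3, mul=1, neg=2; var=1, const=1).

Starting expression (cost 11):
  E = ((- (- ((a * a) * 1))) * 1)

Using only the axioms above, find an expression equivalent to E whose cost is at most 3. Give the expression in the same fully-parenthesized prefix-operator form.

1. [neg_neg →] (- (- ((a * a) * 1)))  →  ((a * a) * 1);  E = (((a * a) * 1) * 1)
2. [mul_one →] (((a * a) * 1) * 1)  →  ((a * a) * 1)
3. [mul_one →] ((a * a) * 1)  →  (a * a);  cost 3 ≤ 3, done

(a * a)   [cost 3]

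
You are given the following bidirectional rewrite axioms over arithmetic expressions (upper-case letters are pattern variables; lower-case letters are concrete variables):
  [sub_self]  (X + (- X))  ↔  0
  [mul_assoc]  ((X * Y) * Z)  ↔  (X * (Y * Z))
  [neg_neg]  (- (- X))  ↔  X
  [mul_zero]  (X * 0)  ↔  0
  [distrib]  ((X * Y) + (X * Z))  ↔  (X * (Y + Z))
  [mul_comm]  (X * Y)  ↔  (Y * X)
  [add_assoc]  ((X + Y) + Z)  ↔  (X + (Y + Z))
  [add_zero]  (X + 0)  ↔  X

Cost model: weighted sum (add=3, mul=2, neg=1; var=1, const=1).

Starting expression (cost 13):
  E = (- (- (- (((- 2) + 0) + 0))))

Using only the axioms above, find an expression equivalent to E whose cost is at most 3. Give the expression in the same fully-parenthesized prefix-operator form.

(- (- 2))   [cost 3]

step 1: add_zero (→) rewrites ((- 2) + 0) into (- 2), now (- (- (- ((- 2) + 0))))
step 2: add_zero (→) rewrites ((- 2) + 0) into (- 2), now (- (- (- (- 2))))
step 3: neg_neg (→) rewrites (- (- (- 2))) into (- 2), reaching cost 3 (bound 3)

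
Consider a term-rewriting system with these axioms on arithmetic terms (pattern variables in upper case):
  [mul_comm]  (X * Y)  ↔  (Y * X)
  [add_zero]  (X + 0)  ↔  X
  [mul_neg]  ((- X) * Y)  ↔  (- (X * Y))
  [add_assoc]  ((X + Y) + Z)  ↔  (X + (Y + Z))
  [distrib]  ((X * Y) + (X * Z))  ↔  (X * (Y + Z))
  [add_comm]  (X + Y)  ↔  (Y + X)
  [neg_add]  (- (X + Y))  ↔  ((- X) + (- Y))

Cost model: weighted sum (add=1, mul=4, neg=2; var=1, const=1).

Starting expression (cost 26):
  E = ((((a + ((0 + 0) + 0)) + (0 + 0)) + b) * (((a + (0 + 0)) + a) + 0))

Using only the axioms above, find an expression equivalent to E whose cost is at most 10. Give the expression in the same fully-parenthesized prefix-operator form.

1. [add_zero →] ((0 + 0) + 0)  →  (0 + 0);  E = ((((a + (0 + 0)) + (0 + 0)) + b) * (((a + (0 + 0)) + a) + 0))
2. [add_zero →] (0 + 0)  →  0;  E = ((((a + (0 + 0)) + (0 + 0)) + b) * (((a + 0) + a) + 0))
3. [add_zero →] (a + 0)  →  a;  E = ((((a + (0 + 0)) + (0 + 0)) + b) * ((a + a) + 0))
4. [add_zero →] (0 + 0)  →  0;  E = ((((a + 0) + (0 + 0)) + b) * ((a + a) + 0))
5. [add_zero →] ((a + a) + 0)  →  (a + a);  E = ((((a + 0) + (0 + 0)) + b) * (a + a))
6. [add_zero →] (a + 0)  →  a;  E = (((a + (0 + 0)) + b) * (a + a))
7. [add_zero →] (0 + 0)  →  0;  E = (((a + 0) + b) * (a + a))
8. [add_zero →] (a + 0)  →  a;  cost 10 ≤ 10, done

((a + b) * (a + a))   [cost 10]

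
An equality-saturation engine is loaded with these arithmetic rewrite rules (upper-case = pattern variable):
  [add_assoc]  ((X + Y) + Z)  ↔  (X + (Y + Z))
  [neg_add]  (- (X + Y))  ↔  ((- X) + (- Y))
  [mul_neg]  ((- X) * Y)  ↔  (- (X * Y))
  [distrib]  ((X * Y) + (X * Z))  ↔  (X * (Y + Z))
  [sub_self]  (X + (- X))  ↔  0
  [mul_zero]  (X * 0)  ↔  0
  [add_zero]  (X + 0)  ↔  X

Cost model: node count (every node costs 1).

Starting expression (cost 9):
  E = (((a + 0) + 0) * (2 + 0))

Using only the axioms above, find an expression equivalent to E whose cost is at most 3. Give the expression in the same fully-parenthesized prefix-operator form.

(a * 2)   [cost 3]

step 1: add_zero (→) rewrites ((a + 0) + 0) into (a + 0), now ((a + 0) * (2 + 0))
step 2: add_zero (→) rewrites (a + 0) into a, now (a * (2 + 0))
step 3: add_zero (→) rewrites (2 + 0) into 2, reaching cost 3 (bound 3)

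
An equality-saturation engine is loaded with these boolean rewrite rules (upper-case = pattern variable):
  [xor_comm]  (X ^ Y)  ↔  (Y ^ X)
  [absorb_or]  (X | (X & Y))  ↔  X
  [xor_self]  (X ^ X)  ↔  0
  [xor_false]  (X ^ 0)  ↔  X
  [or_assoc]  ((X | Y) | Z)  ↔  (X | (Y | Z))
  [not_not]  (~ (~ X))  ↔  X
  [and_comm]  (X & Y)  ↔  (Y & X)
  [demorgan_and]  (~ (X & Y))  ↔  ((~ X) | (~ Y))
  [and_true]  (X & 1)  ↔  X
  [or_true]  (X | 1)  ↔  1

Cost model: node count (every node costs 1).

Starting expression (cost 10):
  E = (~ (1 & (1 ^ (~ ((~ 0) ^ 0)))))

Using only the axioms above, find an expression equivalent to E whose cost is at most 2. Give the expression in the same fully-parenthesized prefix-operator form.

step 1: xor_false (→) rewrites ((~ 0) ^ 0) into (~ 0), now (~ (1 & (1 ^ (~ (~ 0)))))
step 2: and_comm (→) rewrites (1 & (1 ^ (~ (~ 0)))) into ((1 ^ (~ (~ 0))) & 1), now (~ ((1 ^ (~ (~ 0))) & 1))
step 3: and_true (→) rewrites ((1 ^ (~ (~ 0))) & 1) into (1 ^ (~ (~ 0))), now (~ (1 ^ (~ (~ 0))))
step 4: not_not (→) rewrites (~ (~ 0)) into 0, now (~ (1 ^ 0))
step 5: xor_false (→) rewrites (1 ^ 0) into 1, reaching cost 2 (bound 2)

(~ 1)   [cost 2]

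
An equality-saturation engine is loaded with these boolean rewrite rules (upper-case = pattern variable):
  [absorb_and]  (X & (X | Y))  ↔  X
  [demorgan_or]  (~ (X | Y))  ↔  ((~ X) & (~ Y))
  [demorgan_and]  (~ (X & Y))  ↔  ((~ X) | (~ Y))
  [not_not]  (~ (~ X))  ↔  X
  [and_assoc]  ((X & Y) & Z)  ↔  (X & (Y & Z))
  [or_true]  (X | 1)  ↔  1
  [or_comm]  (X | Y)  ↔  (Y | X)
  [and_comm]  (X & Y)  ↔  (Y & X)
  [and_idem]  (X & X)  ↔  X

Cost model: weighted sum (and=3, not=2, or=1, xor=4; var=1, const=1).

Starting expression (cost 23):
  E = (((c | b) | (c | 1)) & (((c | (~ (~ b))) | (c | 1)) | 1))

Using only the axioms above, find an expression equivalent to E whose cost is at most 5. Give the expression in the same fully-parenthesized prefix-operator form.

((c | b) | 1)   [cost 5]

(1) (~ (~ b))  =[not_not →]=  b    ⊢ (((c | b) | (c | 1)) & (((c | b) | (c | 1)) | 1))
(2) (((c | b) | (c | 1)) & (((c | b) | (c | 1)) | 1))  =[absorb_and →]=  ((c | b) | (c | 1))
(3) (c | 1)  =[or_true →]=  1    ⊢ cost 5, within 5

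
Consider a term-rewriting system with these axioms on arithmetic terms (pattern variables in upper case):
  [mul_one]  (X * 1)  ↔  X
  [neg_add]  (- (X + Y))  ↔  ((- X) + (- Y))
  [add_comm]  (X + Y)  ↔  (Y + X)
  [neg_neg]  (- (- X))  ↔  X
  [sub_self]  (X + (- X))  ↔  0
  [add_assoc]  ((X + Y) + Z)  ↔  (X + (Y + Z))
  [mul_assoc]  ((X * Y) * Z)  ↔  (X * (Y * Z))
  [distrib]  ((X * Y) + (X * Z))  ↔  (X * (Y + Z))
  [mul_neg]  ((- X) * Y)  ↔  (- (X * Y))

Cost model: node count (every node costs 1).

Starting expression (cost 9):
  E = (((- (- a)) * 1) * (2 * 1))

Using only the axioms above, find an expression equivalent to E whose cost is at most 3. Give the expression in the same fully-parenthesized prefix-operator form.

1. [mul_one →] (2 * 1)  →  2;  E = (((- (- a)) * 1) * 2)
2. [neg_neg →] (- (- a))  →  a;  E = ((a * 1) * 2)
3. [mul_one →] (a * 1)  →  a;  cost 3 ≤ 3, done

(a * 2)   [cost 3]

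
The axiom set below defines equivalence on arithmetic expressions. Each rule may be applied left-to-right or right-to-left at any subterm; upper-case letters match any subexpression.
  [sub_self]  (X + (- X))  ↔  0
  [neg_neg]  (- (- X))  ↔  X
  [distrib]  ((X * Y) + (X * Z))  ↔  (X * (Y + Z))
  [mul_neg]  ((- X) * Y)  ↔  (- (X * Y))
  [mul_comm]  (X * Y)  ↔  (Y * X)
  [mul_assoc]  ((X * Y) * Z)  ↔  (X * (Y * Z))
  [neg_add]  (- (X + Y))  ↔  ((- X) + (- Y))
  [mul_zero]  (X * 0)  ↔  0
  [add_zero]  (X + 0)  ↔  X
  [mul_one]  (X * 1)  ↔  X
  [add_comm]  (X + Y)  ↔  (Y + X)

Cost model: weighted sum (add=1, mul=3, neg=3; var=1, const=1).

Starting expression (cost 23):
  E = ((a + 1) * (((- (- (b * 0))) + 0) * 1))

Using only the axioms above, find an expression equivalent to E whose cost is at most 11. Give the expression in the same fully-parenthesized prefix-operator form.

((a + 1) * (b * 0))   [cost 11]

(1) (((- (- (b * 0))) + 0) * 1)  =[mul_one →]=  ((- (- (b * 0))) + 0)    ⊢ ((a + 1) * ((- (- (b * 0))) + 0))
(2) ((- (- (b * 0))) + 0)  =[add_zero →]=  (- (- (b * 0)))    ⊢ ((a + 1) * (- (- (b * 0))))
(3) (- (- (b * 0)))  =[neg_neg →]=  (b * 0)    ⊢ cost 11, within 11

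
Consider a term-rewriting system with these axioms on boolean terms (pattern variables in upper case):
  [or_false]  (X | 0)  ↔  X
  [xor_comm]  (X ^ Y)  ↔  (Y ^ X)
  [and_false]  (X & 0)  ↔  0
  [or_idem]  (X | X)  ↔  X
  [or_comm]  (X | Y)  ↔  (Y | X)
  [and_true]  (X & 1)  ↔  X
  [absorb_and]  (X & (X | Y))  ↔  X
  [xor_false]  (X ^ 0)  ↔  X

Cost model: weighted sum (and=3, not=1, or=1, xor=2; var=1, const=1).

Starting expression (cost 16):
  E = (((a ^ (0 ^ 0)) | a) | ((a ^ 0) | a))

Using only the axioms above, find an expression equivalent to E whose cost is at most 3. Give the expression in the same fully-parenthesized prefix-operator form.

step 1: xor_false (→) rewrites (0 ^ 0) into 0, now (((a ^ 0) | a) | ((a ^ 0) | a))
step 2: or_idem (→) rewrites (((a ^ 0) | a) | ((a ^ 0) | a)) into ((a ^ 0) | a)
step 3: xor_false (→) rewrites (a ^ 0) into a, reaching cost 3 (bound 3)

(a | a)   [cost 3]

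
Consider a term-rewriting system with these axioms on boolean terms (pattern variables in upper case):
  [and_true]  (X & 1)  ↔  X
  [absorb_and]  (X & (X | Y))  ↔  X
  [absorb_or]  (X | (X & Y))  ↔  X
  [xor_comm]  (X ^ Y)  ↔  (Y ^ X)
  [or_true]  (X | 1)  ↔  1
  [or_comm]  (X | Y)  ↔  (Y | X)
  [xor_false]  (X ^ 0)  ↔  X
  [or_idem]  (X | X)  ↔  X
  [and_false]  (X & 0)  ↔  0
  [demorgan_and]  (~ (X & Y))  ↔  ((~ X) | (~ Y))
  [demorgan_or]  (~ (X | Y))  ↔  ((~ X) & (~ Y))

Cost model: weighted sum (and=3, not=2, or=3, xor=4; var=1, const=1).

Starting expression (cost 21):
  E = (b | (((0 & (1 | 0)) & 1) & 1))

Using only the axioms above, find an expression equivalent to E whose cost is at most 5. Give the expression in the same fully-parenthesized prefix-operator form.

(b | 0)   [cost 5]

step 1: and_true (→) rewrites (((0 & (1 | 0)) & 1) & 1) into ((0 & (1 | 0)) & 1), now (b | ((0 & (1 | 0)) & 1))
step 2: and_true (→) rewrites ((0 & (1 | 0)) & 1) into (0 & (1 | 0)), now (b | (0 & (1 | 0)))
step 3: or_comm (→) rewrites (1 | 0) into (0 | 1), now (b | (0 & (0 | 1)))
step 4: absorb_and (→) rewrites (0 & (0 | 1)) into 0, reaching cost 5 (bound 5)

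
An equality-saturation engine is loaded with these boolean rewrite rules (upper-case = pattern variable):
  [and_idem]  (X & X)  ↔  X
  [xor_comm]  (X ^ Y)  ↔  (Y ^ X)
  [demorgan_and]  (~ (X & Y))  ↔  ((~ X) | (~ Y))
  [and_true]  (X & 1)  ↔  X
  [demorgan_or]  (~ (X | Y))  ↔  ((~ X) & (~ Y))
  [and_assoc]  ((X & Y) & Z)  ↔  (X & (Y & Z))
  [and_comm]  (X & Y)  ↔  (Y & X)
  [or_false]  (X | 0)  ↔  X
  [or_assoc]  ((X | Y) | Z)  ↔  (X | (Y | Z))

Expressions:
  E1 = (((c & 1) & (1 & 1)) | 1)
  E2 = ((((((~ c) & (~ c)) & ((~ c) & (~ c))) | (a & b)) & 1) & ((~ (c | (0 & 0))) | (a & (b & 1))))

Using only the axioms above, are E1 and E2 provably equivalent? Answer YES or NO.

The axioms are sound identities: if E1 ↔* E2 then E1 and E2 evaluate identically under any assignment.
Under a=0, b=0, c=1: E1 evaluates to 1, E2 to 0. Distinct ⇒ no rewrite sequence connects them.

NO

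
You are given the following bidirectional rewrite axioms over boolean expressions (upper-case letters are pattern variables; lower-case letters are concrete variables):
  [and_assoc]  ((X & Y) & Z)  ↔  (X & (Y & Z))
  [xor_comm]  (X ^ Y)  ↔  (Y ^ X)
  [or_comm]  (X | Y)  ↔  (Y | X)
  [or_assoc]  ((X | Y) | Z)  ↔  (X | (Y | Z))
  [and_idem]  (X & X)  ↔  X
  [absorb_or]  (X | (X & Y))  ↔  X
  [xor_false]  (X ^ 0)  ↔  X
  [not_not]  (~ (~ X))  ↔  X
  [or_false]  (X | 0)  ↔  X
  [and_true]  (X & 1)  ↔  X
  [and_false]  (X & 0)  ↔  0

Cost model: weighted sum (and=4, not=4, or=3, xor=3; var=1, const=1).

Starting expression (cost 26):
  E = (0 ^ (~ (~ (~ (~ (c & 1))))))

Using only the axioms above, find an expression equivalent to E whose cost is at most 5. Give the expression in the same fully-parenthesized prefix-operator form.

(0 ^ c)   [cost 5]

(1) (~ (~ (c & 1)))  =[not_not →]=  (c & 1)    ⊢ (0 ^ (~ (~ (c & 1))))
(2) (c & 1)  =[and_true →]=  c    ⊢ (0 ^ (~ (~ c)))
(3) (~ (~ c))  =[not_not →]=  c    ⊢ cost 5, within 5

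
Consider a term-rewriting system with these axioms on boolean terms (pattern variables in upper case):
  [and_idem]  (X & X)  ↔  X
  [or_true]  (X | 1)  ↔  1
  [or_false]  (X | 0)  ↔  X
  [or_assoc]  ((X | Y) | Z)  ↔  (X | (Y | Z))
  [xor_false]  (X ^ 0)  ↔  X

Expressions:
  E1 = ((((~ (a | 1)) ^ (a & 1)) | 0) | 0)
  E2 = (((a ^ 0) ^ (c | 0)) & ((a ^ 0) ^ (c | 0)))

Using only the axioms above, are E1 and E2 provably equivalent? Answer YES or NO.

NO

All listed rules preserve value, hence provable equivalence implies equal values everywhere; look for a separating assignment.
a=0, c=1 gives E1 ↦ 0, E2 ↦ 1; values differ ⇒ not provably equivalent.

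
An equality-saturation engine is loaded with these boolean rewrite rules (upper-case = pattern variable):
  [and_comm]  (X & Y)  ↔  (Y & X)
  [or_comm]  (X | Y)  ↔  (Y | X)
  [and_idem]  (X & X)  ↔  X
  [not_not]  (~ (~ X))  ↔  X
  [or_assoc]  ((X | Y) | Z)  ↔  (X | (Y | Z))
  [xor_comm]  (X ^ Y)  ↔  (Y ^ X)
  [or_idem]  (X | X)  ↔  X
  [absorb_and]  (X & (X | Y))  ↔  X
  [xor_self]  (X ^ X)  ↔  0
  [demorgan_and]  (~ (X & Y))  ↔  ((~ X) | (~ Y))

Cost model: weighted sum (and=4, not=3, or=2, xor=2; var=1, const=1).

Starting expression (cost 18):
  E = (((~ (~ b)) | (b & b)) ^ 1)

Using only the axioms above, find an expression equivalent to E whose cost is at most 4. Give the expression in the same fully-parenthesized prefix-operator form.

(b ^ 1)   [cost 4]

(1) (~ (~ b))  =[not_not →]=  b    ⊢ ((b | (b & b)) ^ 1)
(2) (b & b)  =[and_idem →]=  b    ⊢ ((b | b) ^ 1)
(3) (b | b)  =[or_idem →]=  b    ⊢ cost 4, within 4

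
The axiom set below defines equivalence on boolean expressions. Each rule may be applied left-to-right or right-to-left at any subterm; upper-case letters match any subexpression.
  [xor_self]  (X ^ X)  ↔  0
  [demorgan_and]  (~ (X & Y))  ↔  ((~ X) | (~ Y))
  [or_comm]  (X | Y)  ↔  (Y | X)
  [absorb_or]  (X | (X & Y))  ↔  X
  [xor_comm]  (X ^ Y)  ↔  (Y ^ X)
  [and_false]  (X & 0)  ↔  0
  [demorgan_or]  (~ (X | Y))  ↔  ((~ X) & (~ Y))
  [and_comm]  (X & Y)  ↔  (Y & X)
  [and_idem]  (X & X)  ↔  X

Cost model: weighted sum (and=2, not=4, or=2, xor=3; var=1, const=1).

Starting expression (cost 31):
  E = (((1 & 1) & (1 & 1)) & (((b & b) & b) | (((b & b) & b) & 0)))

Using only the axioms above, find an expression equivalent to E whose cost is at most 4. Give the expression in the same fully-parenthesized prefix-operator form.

(1 & b)   [cost 4]

1. [absorb_or →] (((b & b) & b) | (((b & b) & b) & 0))  →  ((b & b) & b);  E = (((1 & 1) & (1 & 1)) & ((b & b) & b))
2. [and_idem →] (b & b)  →  b;  E = (((1 & 1) & (1 & 1)) & (b & b))
3. [and_idem →] (1 & 1)  →  1;  E = ((1 & (1 & 1)) & (b & b))
4. [and_idem →] (1 & 1)  →  1;  E = ((1 & 1) & (b & b))
5. [and_idem →] (1 & 1)  →  1;  E = (1 & (b & b))
6. [and_idem →] (b & b)  →  b;  cost 4 ≤ 4, done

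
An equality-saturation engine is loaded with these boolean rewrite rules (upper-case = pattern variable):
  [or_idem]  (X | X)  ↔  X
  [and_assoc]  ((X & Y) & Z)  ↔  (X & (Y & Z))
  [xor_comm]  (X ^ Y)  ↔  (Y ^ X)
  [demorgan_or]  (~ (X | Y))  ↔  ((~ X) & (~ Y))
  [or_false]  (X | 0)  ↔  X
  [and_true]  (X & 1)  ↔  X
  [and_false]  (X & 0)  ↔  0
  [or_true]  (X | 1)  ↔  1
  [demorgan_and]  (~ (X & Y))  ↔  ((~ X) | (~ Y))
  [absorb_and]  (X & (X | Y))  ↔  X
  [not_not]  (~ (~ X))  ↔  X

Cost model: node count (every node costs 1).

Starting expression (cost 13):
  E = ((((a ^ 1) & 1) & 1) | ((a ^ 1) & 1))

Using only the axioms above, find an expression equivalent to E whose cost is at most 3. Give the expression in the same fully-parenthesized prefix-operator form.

(a ^ 1)   [cost 3]

1. [and_true →] (((a ^ 1) & 1) & 1)  →  ((a ^ 1) & 1);  E = (((a ^ 1) & 1) | ((a ^ 1) & 1))
2. [or_idem →] (((a ^ 1) & 1) | ((a ^ 1) & 1))  →  ((a ^ 1) & 1)
3. [and_true →] ((a ^ 1) & 1)  →  (a ^ 1);  cost 3 ≤ 3, done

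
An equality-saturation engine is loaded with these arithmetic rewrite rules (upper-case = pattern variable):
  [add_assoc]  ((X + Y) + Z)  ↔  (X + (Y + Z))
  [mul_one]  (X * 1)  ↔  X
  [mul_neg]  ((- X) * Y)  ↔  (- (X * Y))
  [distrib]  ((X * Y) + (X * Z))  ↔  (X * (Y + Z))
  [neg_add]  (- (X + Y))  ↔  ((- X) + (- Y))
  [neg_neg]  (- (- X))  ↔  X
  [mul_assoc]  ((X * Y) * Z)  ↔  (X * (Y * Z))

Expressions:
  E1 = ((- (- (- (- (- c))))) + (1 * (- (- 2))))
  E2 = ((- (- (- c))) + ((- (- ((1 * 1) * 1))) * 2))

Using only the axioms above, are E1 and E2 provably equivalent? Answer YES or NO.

1. [neg_neg →] (- (- (- (- c))))  →  (- (- c));  E1 = ((- (- (- c))) + (1 * (- (- 2))))
2. [neg_neg →] (- (- 2))  →  2;  E1 = ((- (- (- c))) + (1 * 2))
3. [neg_neg ←] 1  →  (- (- 1));  E1 = ((- (- (- c))) + ((- (- 1)) * 2))
4. [mul_one ←] 1  →  (1 * 1);  E1 = ((- (- (- c))) + ((- (- (1 * 1))) * 2))
5. [mul_one ←] 1  →  (1 * 1);  this is E2

YES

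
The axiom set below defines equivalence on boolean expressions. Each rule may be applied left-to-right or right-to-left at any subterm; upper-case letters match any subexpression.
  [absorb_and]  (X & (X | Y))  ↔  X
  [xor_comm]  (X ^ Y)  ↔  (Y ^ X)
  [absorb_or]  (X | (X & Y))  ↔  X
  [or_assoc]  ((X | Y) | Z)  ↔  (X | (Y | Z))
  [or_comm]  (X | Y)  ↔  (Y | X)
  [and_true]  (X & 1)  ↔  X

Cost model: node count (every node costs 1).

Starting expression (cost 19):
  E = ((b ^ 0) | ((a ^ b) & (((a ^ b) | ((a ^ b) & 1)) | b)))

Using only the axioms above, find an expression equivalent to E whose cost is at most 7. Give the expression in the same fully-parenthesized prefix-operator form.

((b ^ 0) | (a ^ b))   [cost 7]

step 1: absorb_or (→) rewrites ((a ^ b) | ((a ^ b) & 1)) into (a ^ b), now ((b ^ 0) | ((a ^ b) & ((a ^ b) | b)))
step 2: absorb_and (→) rewrites ((a ^ b) & ((a ^ b) | b)) into (a ^ b), reaching cost 7 (bound 7)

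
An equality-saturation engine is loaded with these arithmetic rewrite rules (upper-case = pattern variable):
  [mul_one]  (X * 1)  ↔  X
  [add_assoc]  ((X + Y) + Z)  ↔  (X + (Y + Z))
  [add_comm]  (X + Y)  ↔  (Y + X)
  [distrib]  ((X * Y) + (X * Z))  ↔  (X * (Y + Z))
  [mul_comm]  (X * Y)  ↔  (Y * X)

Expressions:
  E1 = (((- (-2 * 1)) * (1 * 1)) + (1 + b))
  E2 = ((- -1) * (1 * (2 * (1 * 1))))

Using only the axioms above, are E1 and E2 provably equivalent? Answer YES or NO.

NO

Every axiom is a valid identity, so a rewrite proof would force E1 and E2 to agree under every assignment.
At b=0: E1 = 3 but E2 = 2; they differ, so no derivation exists.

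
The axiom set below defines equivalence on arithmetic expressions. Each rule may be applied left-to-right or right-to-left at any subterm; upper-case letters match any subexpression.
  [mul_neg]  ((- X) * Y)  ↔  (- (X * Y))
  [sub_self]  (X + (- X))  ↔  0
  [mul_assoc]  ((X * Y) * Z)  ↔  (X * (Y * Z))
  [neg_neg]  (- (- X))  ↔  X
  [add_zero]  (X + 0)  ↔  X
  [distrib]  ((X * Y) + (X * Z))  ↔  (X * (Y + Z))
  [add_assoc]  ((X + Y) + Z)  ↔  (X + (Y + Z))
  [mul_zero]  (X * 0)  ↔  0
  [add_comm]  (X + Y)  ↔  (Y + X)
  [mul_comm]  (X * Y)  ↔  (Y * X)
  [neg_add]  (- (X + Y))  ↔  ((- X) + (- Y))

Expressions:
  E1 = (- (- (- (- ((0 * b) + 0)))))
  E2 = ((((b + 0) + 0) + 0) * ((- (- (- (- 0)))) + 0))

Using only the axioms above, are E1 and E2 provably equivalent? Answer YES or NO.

(1) (- (- (- ((0 * b) + 0))))  =[neg_neg →]=  (- ((0 * b) + 0))    ⊢ (- (- ((0 * b) + 0)))
(2) (- (- ((0 * b) + 0)))  =[neg_neg →]=  ((0 * b) + 0)
(3) ((0 * b) + 0)  =[add_zero →]=  (0 * b)
(4) (0 * b)  =[mul_comm →]=  (b * 0)
(5) b  =[add_zero ←]=  (b + 0)    ⊢ ((b + 0) * 0)
(6) 0  =[neg_neg ←]=  (- (- 0))    ⊢ ((b + 0) * (- (- 0)))
(7) b  =[add_zero ←]=  (b + 0)    ⊢ (((b + 0) + 0) * (- (- 0)))
(8) ((b + 0) + 0)  =[add_zero ←]=  (((b + 0) + 0) + 0)    ⊢ ((((b + 0) + 0) + 0) * (- (- 0)))
(9) (- (- 0))  =[add_zero ←]=  ((- (- 0)) + 0)    ⊢ ((((b + 0) + 0) + 0) * ((- (- 0)) + 0))
(10) (- 0)  =[neg_neg ←]=  (- (- (- 0)))    ⊢ E2

YES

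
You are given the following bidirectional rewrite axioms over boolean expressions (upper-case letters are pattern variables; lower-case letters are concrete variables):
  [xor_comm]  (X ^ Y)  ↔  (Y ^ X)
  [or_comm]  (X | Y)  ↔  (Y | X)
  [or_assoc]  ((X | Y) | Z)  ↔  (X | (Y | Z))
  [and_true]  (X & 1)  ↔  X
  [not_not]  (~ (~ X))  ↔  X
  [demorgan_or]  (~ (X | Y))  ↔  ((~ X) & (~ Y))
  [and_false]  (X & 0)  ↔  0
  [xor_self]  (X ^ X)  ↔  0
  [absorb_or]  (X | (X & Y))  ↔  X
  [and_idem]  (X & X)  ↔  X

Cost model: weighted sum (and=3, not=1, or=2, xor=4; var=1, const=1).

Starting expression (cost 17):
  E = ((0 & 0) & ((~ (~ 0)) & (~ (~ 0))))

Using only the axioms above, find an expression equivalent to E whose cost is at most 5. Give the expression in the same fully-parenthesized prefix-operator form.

(0 & 0)   [cost 5]

(1) (0 & 0)  =[and_idem →]=  0    ⊢ (0 & ((~ (~ 0)) & (~ (~ 0))))
(2) ((~ (~ 0)) & (~ (~ 0)))  =[and_idem →]=  (~ (~ 0))    ⊢ (0 & (~ (~ 0)))
(3) (~ (~ 0))  =[not_not →]=  0    ⊢ cost 5, within 5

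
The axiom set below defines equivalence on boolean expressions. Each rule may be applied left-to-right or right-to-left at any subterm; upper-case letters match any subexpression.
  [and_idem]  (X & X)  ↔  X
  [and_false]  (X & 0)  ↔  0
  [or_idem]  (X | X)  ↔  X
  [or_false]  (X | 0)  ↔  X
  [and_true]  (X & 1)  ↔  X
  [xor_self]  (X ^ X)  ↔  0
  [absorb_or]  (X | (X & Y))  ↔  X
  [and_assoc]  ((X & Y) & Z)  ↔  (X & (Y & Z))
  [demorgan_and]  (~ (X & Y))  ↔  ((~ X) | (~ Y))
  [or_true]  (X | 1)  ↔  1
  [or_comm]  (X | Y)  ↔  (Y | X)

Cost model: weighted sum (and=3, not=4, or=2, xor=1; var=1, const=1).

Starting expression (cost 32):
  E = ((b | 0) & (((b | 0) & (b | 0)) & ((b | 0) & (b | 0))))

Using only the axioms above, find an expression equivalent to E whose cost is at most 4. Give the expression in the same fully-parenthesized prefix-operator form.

(1) (((b | 0) & (b | 0)) & ((b | 0) & (b | 0)))  =[and_idem →]=  ((b | 0) & (b | 0))    ⊢ ((b | 0) & ((b | 0) & (b | 0)))
(2) ((b | 0) & (b | 0))  =[and_idem →]=  (b | 0)    ⊢ ((b | 0) & (b | 0))
(3) ((b | 0) & (b | 0))  =[and_idem →]=  (b | 0)    ⊢ cost 4, within 4

(b | 0)   [cost 4]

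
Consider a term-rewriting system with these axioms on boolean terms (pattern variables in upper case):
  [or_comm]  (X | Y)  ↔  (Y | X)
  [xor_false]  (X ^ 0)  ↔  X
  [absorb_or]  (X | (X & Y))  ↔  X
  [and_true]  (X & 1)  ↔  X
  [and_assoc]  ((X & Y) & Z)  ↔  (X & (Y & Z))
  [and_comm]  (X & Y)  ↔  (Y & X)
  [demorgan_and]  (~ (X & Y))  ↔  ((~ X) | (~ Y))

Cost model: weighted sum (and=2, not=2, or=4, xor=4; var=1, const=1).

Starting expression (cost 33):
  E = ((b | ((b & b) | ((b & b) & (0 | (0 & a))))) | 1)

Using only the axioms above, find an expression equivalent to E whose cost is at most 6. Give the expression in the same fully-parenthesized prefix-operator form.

1. [absorb_or →] (0 | (0 & a))  →  0;  E = ((b | ((b & b) | ((b & b) & 0))) | 1)
2. [absorb_or →] ((b & b) | ((b & b) & 0))  →  (b & b);  E = ((b | (b & b)) | 1)
3. [absorb_or →] (b | (b & b))  →  b;  cost 6 ≤ 6, done

(b | 1)   [cost 6]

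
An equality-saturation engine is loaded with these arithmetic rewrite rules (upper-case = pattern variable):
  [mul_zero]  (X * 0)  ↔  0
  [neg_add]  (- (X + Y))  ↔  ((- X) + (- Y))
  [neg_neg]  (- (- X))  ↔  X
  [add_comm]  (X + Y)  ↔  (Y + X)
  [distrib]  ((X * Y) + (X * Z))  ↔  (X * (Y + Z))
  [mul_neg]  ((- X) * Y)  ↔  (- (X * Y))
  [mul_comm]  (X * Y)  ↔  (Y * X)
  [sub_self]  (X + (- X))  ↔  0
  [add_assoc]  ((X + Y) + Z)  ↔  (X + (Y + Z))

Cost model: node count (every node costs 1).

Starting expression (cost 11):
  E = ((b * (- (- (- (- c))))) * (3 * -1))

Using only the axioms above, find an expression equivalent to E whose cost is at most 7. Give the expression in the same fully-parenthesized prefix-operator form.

step 1: neg_neg (→) rewrites (- (- (- c))) into (- c), now ((b * (- (- c))) * (3 * -1))
step 2: mul_comm (→) rewrites ((b * (- (- c))) * (3 * -1)) into ((3 * -1) * (b * (- (- c))))
step 3: neg_neg (→) rewrites (- (- c)) into c, reaching cost 7 (bound 7)

((3 * -1) * (b * c))   [cost 7]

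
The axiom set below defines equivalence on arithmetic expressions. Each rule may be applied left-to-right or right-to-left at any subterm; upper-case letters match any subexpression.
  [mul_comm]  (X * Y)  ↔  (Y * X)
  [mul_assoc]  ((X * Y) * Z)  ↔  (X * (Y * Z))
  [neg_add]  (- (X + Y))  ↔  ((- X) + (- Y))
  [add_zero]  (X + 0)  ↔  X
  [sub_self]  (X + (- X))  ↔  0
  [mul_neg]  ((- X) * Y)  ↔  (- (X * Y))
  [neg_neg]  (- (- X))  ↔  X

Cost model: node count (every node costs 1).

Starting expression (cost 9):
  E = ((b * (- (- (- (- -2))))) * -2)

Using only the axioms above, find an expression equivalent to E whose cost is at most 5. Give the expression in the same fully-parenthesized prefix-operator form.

1. [neg_neg →] (- (- (- -2)))  →  (- -2);  E = ((b * (- (- -2))) * -2)
2. [neg_neg →] (- (- -2))  →  -2;  cost 5 ≤ 5, done

((b * -2) * -2)   [cost 5]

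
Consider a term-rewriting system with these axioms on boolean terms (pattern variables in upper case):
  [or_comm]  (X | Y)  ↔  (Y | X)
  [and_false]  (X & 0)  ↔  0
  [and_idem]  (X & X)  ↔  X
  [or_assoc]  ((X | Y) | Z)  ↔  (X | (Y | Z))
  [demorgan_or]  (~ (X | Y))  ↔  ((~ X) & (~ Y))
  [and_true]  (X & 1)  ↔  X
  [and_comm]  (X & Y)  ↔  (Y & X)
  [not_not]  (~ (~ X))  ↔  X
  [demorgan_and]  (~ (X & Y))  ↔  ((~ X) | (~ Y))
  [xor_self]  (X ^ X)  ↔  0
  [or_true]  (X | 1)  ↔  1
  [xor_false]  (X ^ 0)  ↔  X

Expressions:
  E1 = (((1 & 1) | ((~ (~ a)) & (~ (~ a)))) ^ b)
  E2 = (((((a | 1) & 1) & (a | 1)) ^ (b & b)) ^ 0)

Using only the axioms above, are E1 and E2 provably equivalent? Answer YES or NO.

YES

(1) (1 & 1)  =[and_idem →]=  1    ⊢ ((1 | ((~ (~ a)) & (~ (~ a)))) ^ b)
(2) ((~ (~ a)) & (~ (~ a)))  =[and_idem →]=  (~ (~ a))    ⊢ ((1 | (~ (~ a))) ^ b)
(3) (~ (~ a))  =[not_not →]=  a    ⊢ ((1 | a) ^ b)
(4) (1 | a)  =[or_comm →]=  (a | 1)    ⊢ ((a | 1) ^ b)
(5) b  =[and_idem ←]=  (b & b)    ⊢ ((a | 1) ^ (b & b))
(6) (a | 1)  =[and_idem ←]=  ((a | 1) & (a | 1))    ⊢ (((a | 1) & (a | 1)) ^ (b & b))
(7) (((a | 1) & (a | 1)) ^ (b & b))  =[xor_false ←]=  ((((a | 1) & (a | 1)) ^ (b & b)) ^ 0)
(8) (a | 1)  =[and_true ←]=  ((a | 1) & 1)    ⊢ E2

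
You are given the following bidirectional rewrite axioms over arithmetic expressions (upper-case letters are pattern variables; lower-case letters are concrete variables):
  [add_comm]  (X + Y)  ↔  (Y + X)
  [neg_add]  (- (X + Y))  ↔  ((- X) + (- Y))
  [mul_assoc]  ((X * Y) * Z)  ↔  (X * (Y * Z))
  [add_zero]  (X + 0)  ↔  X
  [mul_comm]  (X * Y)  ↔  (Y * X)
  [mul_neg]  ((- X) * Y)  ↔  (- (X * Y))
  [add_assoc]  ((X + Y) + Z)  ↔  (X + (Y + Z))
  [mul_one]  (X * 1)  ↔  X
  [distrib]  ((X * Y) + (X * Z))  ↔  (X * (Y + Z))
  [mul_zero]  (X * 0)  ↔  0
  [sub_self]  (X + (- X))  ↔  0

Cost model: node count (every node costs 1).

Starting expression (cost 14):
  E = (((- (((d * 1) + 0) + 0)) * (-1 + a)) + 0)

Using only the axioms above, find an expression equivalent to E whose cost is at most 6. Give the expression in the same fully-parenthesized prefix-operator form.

((- d) * (-1 + a))   [cost 6]

(1) (((d * 1) + 0) + 0)  =[add_zero →]=  ((d * 1) + 0)    ⊢ (((- ((d * 1) + 0)) * (-1 + a)) + 0)
(2) ((d * 1) + 0)  =[add_zero →]=  (d * 1)    ⊢ (((- (d * 1)) * (-1 + a)) + 0)
(3) (d * 1)  =[mul_one →]=  d    ⊢ (((- d) * (-1 + a)) + 0)
(4) (((- d) * (-1 + a)) + 0)  =[add_zero →]=  ((- d) * (-1 + a))    ⊢ cost 6, within 6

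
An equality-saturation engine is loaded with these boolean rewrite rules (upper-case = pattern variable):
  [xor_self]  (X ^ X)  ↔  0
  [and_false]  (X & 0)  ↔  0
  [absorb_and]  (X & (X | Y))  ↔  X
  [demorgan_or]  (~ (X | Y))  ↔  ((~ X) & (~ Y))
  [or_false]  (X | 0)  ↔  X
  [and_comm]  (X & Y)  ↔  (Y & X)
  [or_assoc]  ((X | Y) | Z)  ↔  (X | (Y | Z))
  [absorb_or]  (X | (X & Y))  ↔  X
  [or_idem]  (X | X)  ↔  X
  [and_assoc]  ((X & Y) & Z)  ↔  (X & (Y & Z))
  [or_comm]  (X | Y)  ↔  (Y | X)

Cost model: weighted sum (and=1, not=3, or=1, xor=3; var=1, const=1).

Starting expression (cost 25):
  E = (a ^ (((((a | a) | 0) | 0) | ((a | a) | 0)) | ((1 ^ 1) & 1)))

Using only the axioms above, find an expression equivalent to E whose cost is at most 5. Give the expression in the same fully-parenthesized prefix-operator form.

(a ^ a)   [cost 5]

step 1: or_false (→) rewrites (((a | a) | 0) | 0) into ((a | a) | 0), now (a ^ ((((a | a) | 0) | ((a | a) | 0)) | ((1 ^ 1) & 1)))
step 2: or_idem (→) rewrites (((a | a) | 0) | ((a | a) | 0)) into ((a | a) | 0), now (a ^ (((a | a) | 0) | ((1 ^ 1) & 1)))
step 3: xor_self (→) rewrites (1 ^ 1) into 0, now (a ^ (((a | a) | 0) | (0 & 1)))
step 4: and_comm (→) rewrites (0 & 1) into (1 & 0), now (a ^ (((a | a) | 0) | (1 & 0)))
step 5: or_idem (→) rewrites (a | a) into a, now (a ^ ((a | 0) | (1 & 0)))
step 6: and_false (→) rewrites (1 & 0) into 0, now (a ^ ((a | 0) | 0))
step 7: or_false (→) rewrites (a | 0) into a, now (a ^ (a | 0))
step 8: or_false (→) rewrites (a | 0) into a, reaching cost 5 (bound 5)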